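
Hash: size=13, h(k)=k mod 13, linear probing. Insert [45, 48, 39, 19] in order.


Insertions: 45->slot 6; 48->slot 9; 39->slot 0; 19->slot 7
Table: [39, None, None, None, None, None, 45, 19, None, 48, None, None, None]


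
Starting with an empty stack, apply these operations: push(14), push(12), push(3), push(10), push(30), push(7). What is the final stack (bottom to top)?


push(14) -> [14]
push(12) -> [14, 12]
push(3) -> [14, 12, 3]
push(10) -> [14, 12, 3, 10]
push(30) -> [14, 12, 3, 10, 30]
push(7) -> [14, 12, 3, 10, 30, 7]
Final stack (bottom to top): [14, 12, 3, 10, 30, 7]


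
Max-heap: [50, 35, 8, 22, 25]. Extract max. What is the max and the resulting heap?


Max = 50
Replace root with last, heapify down
Resulting heap: [35, 25, 8, 22]


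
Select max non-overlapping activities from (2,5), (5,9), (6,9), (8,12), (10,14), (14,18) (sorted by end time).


Greedy: pick earliest-ending, then skip overlaps.
Selected (4 activities): [(2, 5), (5, 9), (10, 14), (14, 18)]


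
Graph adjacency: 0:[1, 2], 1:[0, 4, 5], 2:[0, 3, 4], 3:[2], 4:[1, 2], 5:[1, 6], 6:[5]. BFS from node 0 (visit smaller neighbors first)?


BFS queue: start with [0]
Visit order: [0, 1, 2, 4, 5, 3, 6]


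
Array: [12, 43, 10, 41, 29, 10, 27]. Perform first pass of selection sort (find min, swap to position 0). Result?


After one pass: [10, 43, 12, 41, 29, 10, 27]


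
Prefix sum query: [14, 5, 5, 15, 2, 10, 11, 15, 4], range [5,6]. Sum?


Prefix sums: [0, 14, 19, 24, 39, 41, 51, 62, 77, 81]
Sum[5..6] = prefix[7] - prefix[5] = 62 - 41 = 21


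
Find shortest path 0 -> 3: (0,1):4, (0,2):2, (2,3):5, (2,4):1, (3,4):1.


Dijkstra from 0:
Distances: {0: 0, 1: 4, 2: 2, 3: 4, 4: 3}
Shortest distance to 3 = 4, path = [0, 2, 4, 3]


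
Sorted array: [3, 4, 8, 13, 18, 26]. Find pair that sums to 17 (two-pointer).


Two pointers: lo=0, hi=5
Found pair: (4, 13) summing to 17


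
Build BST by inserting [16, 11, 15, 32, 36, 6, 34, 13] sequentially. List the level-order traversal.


Root = 16; build tree by BST insertion.
Level-Order traversal: [16, 11, 32, 6, 15, 36, 13, 34]


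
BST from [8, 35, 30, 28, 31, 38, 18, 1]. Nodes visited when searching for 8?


BST root = 8
Search for 8: compare at each node
Path: [8]


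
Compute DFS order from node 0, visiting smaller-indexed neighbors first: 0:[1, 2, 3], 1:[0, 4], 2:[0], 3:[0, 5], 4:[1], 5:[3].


DFS stack-based: start with [0]
Visit order: [0, 1, 4, 2, 3, 5]


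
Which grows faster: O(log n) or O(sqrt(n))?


logarithmic grows slower than sublinear
O(log n) is asymptotically smaller; O(sqrt(n)) grows faster


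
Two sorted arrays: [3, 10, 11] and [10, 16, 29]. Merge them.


Compare heads, take smaller each step.
Merged: [3, 10, 10, 11, 16, 29]


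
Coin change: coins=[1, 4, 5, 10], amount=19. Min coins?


dp[0]=0; dp[i]=1+min(dp[i-c] for c in coins)
...dp[14]=2, dp[15]=2, dp[16]=3, dp[17]=4, dp[18]=3, dp[19]=3
Minimum coins for 19 = 3


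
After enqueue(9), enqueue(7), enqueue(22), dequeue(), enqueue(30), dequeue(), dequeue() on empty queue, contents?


enqueue(9) -> [9]
enqueue(7) -> [9, 7]
enqueue(22) -> [9, 7, 22]
dequeue() returns 9 -> [7, 22]
enqueue(30) -> [7, 22, 30]
dequeue() returns 7 -> [22, 30]
dequeue() returns 22 -> [30]
Final queue (front to back): [30]


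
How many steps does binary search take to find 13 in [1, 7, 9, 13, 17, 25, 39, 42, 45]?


Search for 13:
[0,8] mid=4 arr[4]=17
[0,3] mid=1 arr[1]=7
[2,3] mid=2 arr[2]=9
[3,3] mid=3 arr[3]=13
Total: 4 comparisons


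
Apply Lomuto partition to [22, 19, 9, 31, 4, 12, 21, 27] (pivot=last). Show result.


Elements <= 27 go left of pivot.
Result: [22, 19, 9, 4, 12, 21, 27, 31], pivot at index 6


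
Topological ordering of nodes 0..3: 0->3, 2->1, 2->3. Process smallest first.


Kahn's algorithm, process smallest node first
Order: [0, 2, 1, 3]


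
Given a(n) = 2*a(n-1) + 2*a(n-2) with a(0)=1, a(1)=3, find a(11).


Build bottom-up:
...a(9)=9136, a(10)=24960, a(11)=2*24960+2*9136=68192


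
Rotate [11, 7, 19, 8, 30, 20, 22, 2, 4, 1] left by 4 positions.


Left rotate by 4: [30, 20, 22, 2, 4, 1, 11, 7, 19, 8]


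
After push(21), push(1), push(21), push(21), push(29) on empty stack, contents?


push(21) -> [21]
push(1) -> [21, 1]
push(21) -> [21, 1, 21]
push(21) -> [21, 1, 21, 21]
push(29) -> [21, 1, 21, 21, 29]
Final stack (bottom to top): [21, 1, 21, 21, 29]


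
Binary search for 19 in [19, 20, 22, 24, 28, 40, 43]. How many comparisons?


Search for 19:
[0,6] mid=3 arr[3]=24
[0,2] mid=1 arr[1]=20
[0,0] mid=0 arr[0]=19
Total: 3 comparisons


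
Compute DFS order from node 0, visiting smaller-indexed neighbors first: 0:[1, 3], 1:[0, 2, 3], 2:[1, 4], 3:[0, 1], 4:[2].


DFS stack-based: start with [0]
Visit order: [0, 1, 2, 4, 3]


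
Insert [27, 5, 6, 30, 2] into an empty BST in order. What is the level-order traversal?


Root = 27; build tree by BST insertion.
Level-Order traversal: [27, 5, 30, 2, 6]


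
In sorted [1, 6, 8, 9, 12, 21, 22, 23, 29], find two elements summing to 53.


Two pointers: lo=0, hi=8
No pair sums to 53


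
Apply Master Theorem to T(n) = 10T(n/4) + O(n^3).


a=10, b=4, c=3. log_4(10)=1.661 < c=3. Case 3: O(n^c) = O(n^3)
Complexity: O(n^3)


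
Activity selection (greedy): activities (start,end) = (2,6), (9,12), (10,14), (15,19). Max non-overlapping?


Greedy: pick earliest-ending, then skip overlaps.
Selected (3 activities): [(2, 6), (9, 12), (15, 19)]


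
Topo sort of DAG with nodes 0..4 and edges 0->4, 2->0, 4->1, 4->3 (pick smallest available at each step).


Kahn's algorithm, process smallest node first
Order: [2, 0, 4, 1, 3]


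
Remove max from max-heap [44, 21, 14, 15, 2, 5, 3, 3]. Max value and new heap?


Max = 44
Replace root with last, heapify down
Resulting heap: [21, 15, 14, 3, 2, 5, 3]


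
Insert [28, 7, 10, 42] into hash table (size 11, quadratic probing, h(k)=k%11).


Insertions: 28->slot 6; 7->slot 7; 10->slot 10; 42->slot 9
Table: [None, None, None, None, None, None, 28, 7, None, 42, 10]


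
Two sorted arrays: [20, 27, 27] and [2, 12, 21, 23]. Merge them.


Compare heads, take smaller each step.
Merged: [2, 12, 20, 21, 23, 27, 27]


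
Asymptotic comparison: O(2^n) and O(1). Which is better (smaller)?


constant grows slower than exponential
O(1) is asymptotically smaller; O(2^n) grows faster


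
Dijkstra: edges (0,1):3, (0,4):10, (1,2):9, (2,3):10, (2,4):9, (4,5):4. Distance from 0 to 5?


Dijkstra from 0:
Distances: {0: 0, 1: 3, 2: 12, 3: 22, 4: 10, 5: 14}
Shortest distance to 5 = 14, path = [0, 4, 5]


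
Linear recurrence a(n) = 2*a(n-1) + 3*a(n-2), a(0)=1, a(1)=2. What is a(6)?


Build bottom-up:
...a(4)=61, a(5)=182, a(6)=2*182+3*61=547


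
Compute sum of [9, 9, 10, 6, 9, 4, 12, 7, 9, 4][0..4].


Prefix sums: [0, 9, 18, 28, 34, 43, 47, 59, 66, 75, 79]
Sum[0..4] = prefix[5] - prefix[0] = 43 - 0 = 43


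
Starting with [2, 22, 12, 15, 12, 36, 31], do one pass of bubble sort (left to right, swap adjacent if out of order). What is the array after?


After one pass: [2, 12, 15, 12, 22, 31, 36]


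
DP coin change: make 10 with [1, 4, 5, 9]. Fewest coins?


dp[0]=0; dp[i]=1+min(dp[i-c] for c in coins)
...dp[5]=1, dp[6]=2, dp[7]=3, dp[8]=2, dp[9]=1, dp[10]=2
Minimum coins for 10 = 2


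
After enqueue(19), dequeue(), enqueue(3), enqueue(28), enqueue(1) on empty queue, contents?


enqueue(19) -> [19]
dequeue() returns 19 -> []
enqueue(3) -> [3]
enqueue(28) -> [3, 28]
enqueue(1) -> [3, 28, 1]
Final queue (front to back): [3, 28, 1]


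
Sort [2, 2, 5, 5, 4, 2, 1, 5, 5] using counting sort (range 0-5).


Count array: [0, 1, 3, 0, 1, 4]
Reconstruct: [1, 2, 2, 2, 4, 5, 5, 5, 5]


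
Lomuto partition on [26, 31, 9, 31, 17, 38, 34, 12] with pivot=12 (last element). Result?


Elements <= 12 go left of pivot.
Result: [9, 12, 26, 31, 17, 38, 34, 31], pivot at index 1


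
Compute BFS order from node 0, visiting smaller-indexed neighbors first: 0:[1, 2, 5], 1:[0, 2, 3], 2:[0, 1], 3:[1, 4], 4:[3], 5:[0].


BFS queue: start with [0]
Visit order: [0, 1, 2, 5, 3, 4]


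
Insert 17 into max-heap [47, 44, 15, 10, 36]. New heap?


Append 17: [47, 44, 15, 10, 36, 17]
Bubble up: swap idx 5(17) with idx 2(15)
Result: [47, 44, 17, 10, 36, 15]


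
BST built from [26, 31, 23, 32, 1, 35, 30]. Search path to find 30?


BST root = 26
Search for 30: compare at each node
Path: [26, 31, 30]


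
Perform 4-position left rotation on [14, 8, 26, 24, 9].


Left rotate by 4: [9, 14, 8, 26, 24]


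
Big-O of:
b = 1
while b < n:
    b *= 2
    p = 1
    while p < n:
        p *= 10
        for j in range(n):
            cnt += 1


Per nesting level: O(log n) * O(log n) * O(n) = O(n (log n)^2)
Complexity: O(n (log n)^2)


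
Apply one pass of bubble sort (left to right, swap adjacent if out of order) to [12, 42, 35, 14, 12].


After one pass: [12, 35, 14, 12, 42]


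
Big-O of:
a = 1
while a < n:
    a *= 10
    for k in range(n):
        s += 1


Per nesting level: O(log n) * O(n) = O(n log n)
Complexity: O(n log n)


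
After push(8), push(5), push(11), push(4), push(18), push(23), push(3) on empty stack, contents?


push(8) -> [8]
push(5) -> [8, 5]
push(11) -> [8, 5, 11]
push(4) -> [8, 5, 11, 4]
push(18) -> [8, 5, 11, 4, 18]
push(23) -> [8, 5, 11, 4, 18, 23]
push(3) -> [8, 5, 11, 4, 18, 23, 3]
Final stack (bottom to top): [8, 5, 11, 4, 18, 23, 3]


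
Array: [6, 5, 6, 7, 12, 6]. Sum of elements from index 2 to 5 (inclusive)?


Prefix sums: [0, 6, 11, 17, 24, 36, 42]
Sum[2..5] = prefix[6] - prefix[2] = 42 - 11 = 31


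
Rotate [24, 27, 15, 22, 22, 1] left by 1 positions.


Left rotate by 1: [27, 15, 22, 22, 1, 24]


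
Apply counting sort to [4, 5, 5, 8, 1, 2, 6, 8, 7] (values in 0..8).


Count array: [0, 1, 1, 0, 1, 2, 1, 1, 2]
Reconstruct: [1, 2, 4, 5, 5, 6, 7, 8, 8]


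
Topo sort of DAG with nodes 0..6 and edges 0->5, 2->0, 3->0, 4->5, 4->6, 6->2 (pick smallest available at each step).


Kahn's algorithm, process smallest node first
Order: [1, 3, 4, 6, 2, 0, 5]


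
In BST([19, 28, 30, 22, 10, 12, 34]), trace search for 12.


BST root = 19
Search for 12: compare at each node
Path: [19, 10, 12]


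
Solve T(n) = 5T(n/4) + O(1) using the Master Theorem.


a=5, b=4, c=0. log_4(5)=1.161 > c=0. Case 1: O(n^log_b(a)) = O(n^1.161)
Complexity: O(n^1.161)


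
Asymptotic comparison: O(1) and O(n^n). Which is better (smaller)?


constant grows slower than n^n
O(1) is asymptotically smaller; O(n^n) grows faster


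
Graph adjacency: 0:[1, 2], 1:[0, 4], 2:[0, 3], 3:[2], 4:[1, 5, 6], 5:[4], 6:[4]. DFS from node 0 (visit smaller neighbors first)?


DFS stack-based: start with [0]
Visit order: [0, 1, 4, 5, 6, 2, 3]


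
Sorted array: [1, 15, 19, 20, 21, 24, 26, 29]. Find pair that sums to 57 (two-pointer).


Two pointers: lo=0, hi=7
No pair sums to 57


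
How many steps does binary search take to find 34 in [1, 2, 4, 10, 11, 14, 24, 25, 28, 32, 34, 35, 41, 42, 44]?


Search for 34:
[0,14] mid=7 arr[7]=25
[8,14] mid=11 arr[11]=35
[8,10] mid=9 arr[9]=32
[10,10] mid=10 arr[10]=34
Total: 4 comparisons


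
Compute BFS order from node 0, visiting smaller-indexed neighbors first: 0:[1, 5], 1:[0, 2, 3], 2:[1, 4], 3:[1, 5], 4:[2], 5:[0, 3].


BFS queue: start with [0]
Visit order: [0, 1, 5, 2, 3, 4]


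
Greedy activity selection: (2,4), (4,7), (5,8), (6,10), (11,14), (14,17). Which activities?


Greedy: pick earliest-ending, then skip overlaps.
Selected (4 activities): [(2, 4), (4, 7), (11, 14), (14, 17)]


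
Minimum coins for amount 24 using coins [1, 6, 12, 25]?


dp[0]=0; dp[i]=1+min(dp[i-c] for c in coins)
...dp[19]=3, dp[20]=4, dp[21]=5, dp[22]=6, dp[23]=7, dp[24]=2
Minimum coins for 24 = 2


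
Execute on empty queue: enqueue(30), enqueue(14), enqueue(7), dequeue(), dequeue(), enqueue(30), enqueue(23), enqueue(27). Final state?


enqueue(30) -> [30]
enqueue(14) -> [30, 14]
enqueue(7) -> [30, 14, 7]
dequeue() returns 30 -> [14, 7]
dequeue() returns 14 -> [7]
enqueue(30) -> [7, 30]
enqueue(23) -> [7, 30, 23]
enqueue(27) -> [7, 30, 23, 27]
Final queue (front to back): [7, 30, 23, 27]


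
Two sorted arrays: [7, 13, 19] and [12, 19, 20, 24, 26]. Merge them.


Compare heads, take smaller each step.
Merged: [7, 12, 13, 19, 19, 20, 24, 26]


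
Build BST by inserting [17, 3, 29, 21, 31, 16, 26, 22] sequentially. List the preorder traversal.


Root = 17; build tree by BST insertion.
Preorder traversal: [17, 3, 16, 29, 21, 26, 22, 31]


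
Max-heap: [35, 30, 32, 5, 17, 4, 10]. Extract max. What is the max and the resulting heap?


Max = 35
Replace root with last, heapify down
Resulting heap: [32, 30, 10, 5, 17, 4]


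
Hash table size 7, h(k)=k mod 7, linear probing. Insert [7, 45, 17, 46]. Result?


Insertions: 7->slot 0; 45->slot 3; 17->slot 4; 46->slot 5
Table: [7, None, None, 45, 17, 46, None]


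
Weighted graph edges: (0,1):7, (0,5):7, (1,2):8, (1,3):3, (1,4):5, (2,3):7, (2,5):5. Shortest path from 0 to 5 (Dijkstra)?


Dijkstra from 0:
Distances: {0: 0, 1: 7, 2: 12, 3: 10, 4: 12, 5: 7}
Shortest distance to 5 = 7, path = [0, 5]


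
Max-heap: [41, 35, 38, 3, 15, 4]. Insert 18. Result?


Append 18: [41, 35, 38, 3, 15, 4, 18]
Bubble up: no swaps needed
Result: [41, 35, 38, 3, 15, 4, 18]


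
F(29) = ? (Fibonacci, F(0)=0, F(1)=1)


F(n)=F(n-1)+F(n-2)
...F(27)=196418, F(28)=317811, F(29)=514229


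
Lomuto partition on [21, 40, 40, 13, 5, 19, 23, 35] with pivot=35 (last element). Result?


Elements <= 35 go left of pivot.
Result: [21, 13, 5, 19, 23, 35, 40, 40], pivot at index 5


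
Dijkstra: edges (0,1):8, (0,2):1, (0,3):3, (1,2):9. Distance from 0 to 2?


Dijkstra from 0:
Distances: {0: 0, 1: 8, 2: 1, 3: 3}
Shortest distance to 2 = 1, path = [0, 2]


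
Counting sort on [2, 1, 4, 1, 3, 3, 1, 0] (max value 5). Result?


Count array: [1, 3, 1, 2, 1, 0]
Reconstruct: [0, 1, 1, 1, 2, 3, 3, 4]


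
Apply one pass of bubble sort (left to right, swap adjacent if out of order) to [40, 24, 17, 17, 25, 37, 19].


After one pass: [24, 17, 17, 25, 37, 19, 40]


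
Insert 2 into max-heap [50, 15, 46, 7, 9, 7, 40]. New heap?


Append 2: [50, 15, 46, 7, 9, 7, 40, 2]
Bubble up: no swaps needed
Result: [50, 15, 46, 7, 9, 7, 40, 2]


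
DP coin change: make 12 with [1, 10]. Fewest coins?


dp[0]=0; dp[i]=1+min(dp[i-c] for c in coins)
...dp[7]=7, dp[8]=8, dp[9]=9, dp[10]=1, dp[11]=2, dp[12]=3
Minimum coins for 12 = 3


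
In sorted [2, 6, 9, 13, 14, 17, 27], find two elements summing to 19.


Two pointers: lo=0, hi=6
Found pair: (2, 17) summing to 19


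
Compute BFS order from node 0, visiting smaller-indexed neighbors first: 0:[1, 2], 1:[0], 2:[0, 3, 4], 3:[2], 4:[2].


BFS queue: start with [0]
Visit order: [0, 1, 2, 3, 4]


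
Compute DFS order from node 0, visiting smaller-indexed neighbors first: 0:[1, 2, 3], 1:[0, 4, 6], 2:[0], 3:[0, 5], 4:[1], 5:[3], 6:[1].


DFS stack-based: start with [0]
Visit order: [0, 1, 4, 6, 2, 3, 5]


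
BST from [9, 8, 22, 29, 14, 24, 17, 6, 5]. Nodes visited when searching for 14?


BST root = 9
Search for 14: compare at each node
Path: [9, 22, 14]


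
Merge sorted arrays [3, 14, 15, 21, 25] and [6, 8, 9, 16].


Compare heads, take smaller each step.
Merged: [3, 6, 8, 9, 14, 15, 16, 21, 25]


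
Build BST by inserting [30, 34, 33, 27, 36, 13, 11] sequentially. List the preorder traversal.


Root = 30; build tree by BST insertion.
Preorder traversal: [30, 27, 13, 11, 34, 33, 36]


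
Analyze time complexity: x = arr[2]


Analysis: constant-time operation, no loop
Complexity: O(1)


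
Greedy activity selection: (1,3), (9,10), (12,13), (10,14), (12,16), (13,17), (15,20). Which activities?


Greedy: pick earliest-ending, then skip overlaps.
Selected (4 activities): [(1, 3), (9, 10), (12, 13), (13, 17)]


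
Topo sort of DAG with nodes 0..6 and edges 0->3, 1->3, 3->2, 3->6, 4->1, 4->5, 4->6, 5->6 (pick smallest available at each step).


Kahn's algorithm, process smallest node first
Order: [0, 4, 1, 3, 2, 5, 6]


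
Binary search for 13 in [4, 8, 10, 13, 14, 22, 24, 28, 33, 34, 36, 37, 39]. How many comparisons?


Search for 13:
[0,12] mid=6 arr[6]=24
[0,5] mid=2 arr[2]=10
[3,5] mid=4 arr[4]=14
[3,3] mid=3 arr[3]=13
Total: 4 comparisons


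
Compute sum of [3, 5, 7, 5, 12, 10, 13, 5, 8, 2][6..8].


Prefix sums: [0, 3, 8, 15, 20, 32, 42, 55, 60, 68, 70]
Sum[6..8] = prefix[9] - prefix[6] = 68 - 42 = 26


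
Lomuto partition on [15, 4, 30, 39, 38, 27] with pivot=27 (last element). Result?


Elements <= 27 go left of pivot.
Result: [15, 4, 27, 39, 38, 30], pivot at index 2


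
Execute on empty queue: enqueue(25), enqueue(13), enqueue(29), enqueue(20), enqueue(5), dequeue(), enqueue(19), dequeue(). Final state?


enqueue(25) -> [25]
enqueue(13) -> [25, 13]
enqueue(29) -> [25, 13, 29]
enqueue(20) -> [25, 13, 29, 20]
enqueue(5) -> [25, 13, 29, 20, 5]
dequeue() returns 25 -> [13, 29, 20, 5]
enqueue(19) -> [13, 29, 20, 5, 19]
dequeue() returns 13 -> [29, 20, 5, 19]
Final queue (front to back): [29, 20, 5, 19]


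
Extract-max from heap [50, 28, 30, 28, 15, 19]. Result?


Max = 50
Replace root with last, heapify down
Resulting heap: [30, 28, 19, 28, 15]


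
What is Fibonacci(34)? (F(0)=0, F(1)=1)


F(n)=F(n-1)+F(n-2)
...F(32)=2178309, F(33)=3524578, F(34)=5702887


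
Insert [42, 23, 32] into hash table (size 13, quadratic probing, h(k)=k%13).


Insertions: 42->slot 3; 23->slot 10; 32->slot 6
Table: [None, None, None, 42, None, None, 32, None, None, None, 23, None, None]


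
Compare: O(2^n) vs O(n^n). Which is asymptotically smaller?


exponential grows slower than n^n
O(2^n) is asymptotically smaller; O(n^n) grows faster


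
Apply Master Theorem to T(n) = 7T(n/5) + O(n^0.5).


a=7, b=5, c=0.5. log_5(7)=1.209 > c=0.5. Case 1: O(n^log_b(a)) = O(n^1.209)
Complexity: O(n^1.209)


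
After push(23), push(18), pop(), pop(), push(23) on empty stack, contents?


push(23) -> [23]
push(18) -> [23, 18]
pop() returns 18 -> [23]
pop() returns 23 -> []
push(23) -> [23]
Final stack (bottom to top): [23]


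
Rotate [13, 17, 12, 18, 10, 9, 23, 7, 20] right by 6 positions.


Right rotate by 6: [18, 10, 9, 23, 7, 20, 13, 17, 12]


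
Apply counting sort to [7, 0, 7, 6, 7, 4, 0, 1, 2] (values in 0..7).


Count array: [2, 1, 1, 0, 1, 0, 1, 3]
Reconstruct: [0, 0, 1, 2, 4, 6, 7, 7, 7]


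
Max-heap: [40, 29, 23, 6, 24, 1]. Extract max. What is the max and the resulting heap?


Max = 40
Replace root with last, heapify down
Resulting heap: [29, 24, 23, 6, 1]


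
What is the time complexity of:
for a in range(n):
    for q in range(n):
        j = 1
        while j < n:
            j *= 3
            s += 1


Per nesting level: O(n) * O(n) * O(log n) = O(n^2 log n)
Complexity: O(n^2 log n)


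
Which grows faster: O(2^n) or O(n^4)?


quartic grows slower than exponential
O(n^4) is asymptotically smaller; O(2^n) grows faster


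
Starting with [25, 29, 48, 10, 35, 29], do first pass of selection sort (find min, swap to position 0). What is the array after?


After one pass: [10, 29, 48, 25, 35, 29]


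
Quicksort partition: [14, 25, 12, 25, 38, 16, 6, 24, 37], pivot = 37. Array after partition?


Elements <= 37 go left of pivot.
Result: [14, 25, 12, 25, 16, 6, 24, 37, 38], pivot at index 7


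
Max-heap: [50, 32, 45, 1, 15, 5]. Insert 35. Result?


Append 35: [50, 32, 45, 1, 15, 5, 35]
Bubble up: no swaps needed
Result: [50, 32, 45, 1, 15, 5, 35]


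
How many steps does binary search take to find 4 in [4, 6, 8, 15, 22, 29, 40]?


Search for 4:
[0,6] mid=3 arr[3]=15
[0,2] mid=1 arr[1]=6
[0,0] mid=0 arr[0]=4
Total: 3 comparisons


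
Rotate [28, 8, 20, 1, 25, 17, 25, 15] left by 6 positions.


Left rotate by 6: [25, 15, 28, 8, 20, 1, 25, 17]


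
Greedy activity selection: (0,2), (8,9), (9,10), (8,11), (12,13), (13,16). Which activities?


Greedy: pick earliest-ending, then skip overlaps.
Selected (5 activities): [(0, 2), (8, 9), (9, 10), (12, 13), (13, 16)]


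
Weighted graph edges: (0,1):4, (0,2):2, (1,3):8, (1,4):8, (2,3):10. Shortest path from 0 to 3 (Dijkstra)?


Dijkstra from 0:
Distances: {0: 0, 1: 4, 2: 2, 3: 12, 4: 12}
Shortest distance to 3 = 12, path = [0, 2, 3]


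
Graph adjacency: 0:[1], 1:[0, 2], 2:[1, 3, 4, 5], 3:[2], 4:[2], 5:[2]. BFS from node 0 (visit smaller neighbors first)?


BFS queue: start with [0]
Visit order: [0, 1, 2, 3, 4, 5]


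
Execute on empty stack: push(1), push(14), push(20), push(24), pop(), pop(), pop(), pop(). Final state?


push(1) -> [1]
push(14) -> [1, 14]
push(20) -> [1, 14, 20]
push(24) -> [1, 14, 20, 24]
pop() returns 24 -> [1, 14, 20]
pop() returns 20 -> [1, 14]
pop() returns 14 -> [1]
pop() returns 1 -> []
Final stack (bottom to top): []


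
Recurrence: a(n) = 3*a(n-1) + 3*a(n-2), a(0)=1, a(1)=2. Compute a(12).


Build bottom-up:
...a(10)=373734, a(11)=1416933, a(12)=3*1416933+3*373734=5372001


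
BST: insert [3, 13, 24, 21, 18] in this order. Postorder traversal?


Root = 3; build tree by BST insertion.
Postorder traversal: [18, 21, 24, 13, 3]


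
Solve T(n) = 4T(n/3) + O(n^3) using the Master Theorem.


a=4, b=3, c=3. log_3(4)=1.262 < c=3. Case 3: O(n^c) = O(n^3)
Complexity: O(n^3)


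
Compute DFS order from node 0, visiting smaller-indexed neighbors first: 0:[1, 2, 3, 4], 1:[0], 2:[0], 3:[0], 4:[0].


DFS stack-based: start with [0]
Visit order: [0, 1, 2, 3, 4]


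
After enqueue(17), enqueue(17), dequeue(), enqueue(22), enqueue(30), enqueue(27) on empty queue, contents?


enqueue(17) -> [17]
enqueue(17) -> [17, 17]
dequeue() returns 17 -> [17]
enqueue(22) -> [17, 22]
enqueue(30) -> [17, 22, 30]
enqueue(27) -> [17, 22, 30, 27]
Final queue (front to back): [17, 22, 30, 27]


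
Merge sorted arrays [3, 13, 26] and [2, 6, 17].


Compare heads, take smaller each step.
Merged: [2, 3, 6, 13, 17, 26]


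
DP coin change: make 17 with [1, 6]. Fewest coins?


dp[0]=0; dp[i]=1+min(dp[i-c] for c in coins)
...dp[12]=2, dp[13]=3, dp[14]=4, dp[15]=5, dp[16]=6, dp[17]=7
Minimum coins for 17 = 7


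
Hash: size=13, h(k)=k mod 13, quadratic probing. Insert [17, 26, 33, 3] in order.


Insertions: 17->slot 4; 26->slot 0; 33->slot 7; 3->slot 3
Table: [26, None, None, 3, 17, None, None, 33, None, None, None, None, None]


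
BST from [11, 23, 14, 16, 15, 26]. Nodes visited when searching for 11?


BST root = 11
Search for 11: compare at each node
Path: [11]


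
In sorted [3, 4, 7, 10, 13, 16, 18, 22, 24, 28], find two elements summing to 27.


Two pointers: lo=0, hi=9
Found pair: (3, 24) summing to 27


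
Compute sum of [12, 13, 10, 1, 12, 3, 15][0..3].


Prefix sums: [0, 12, 25, 35, 36, 48, 51, 66]
Sum[0..3] = prefix[4] - prefix[0] = 36 - 0 = 36


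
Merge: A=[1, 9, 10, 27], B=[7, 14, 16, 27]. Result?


Compare heads, take smaller each step.
Merged: [1, 7, 9, 10, 14, 16, 27, 27]


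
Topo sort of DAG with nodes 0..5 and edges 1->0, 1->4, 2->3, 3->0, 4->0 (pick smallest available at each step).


Kahn's algorithm, process smallest node first
Order: [1, 2, 3, 4, 0, 5]


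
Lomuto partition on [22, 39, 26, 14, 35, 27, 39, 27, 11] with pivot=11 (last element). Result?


Elements <= 11 go left of pivot.
Result: [11, 39, 26, 14, 35, 27, 39, 27, 22], pivot at index 0


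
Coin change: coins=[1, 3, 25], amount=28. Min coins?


dp[0]=0; dp[i]=1+min(dp[i-c] for c in coins)
...dp[23]=9, dp[24]=8, dp[25]=1, dp[26]=2, dp[27]=3, dp[28]=2
Minimum coins for 28 = 2


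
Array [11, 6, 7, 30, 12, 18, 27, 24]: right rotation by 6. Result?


Right rotate by 6: [7, 30, 12, 18, 27, 24, 11, 6]


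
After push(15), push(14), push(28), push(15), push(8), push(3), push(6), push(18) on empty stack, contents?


push(15) -> [15]
push(14) -> [15, 14]
push(28) -> [15, 14, 28]
push(15) -> [15, 14, 28, 15]
push(8) -> [15, 14, 28, 15, 8]
push(3) -> [15, 14, 28, 15, 8, 3]
push(6) -> [15, 14, 28, 15, 8, 3, 6]
push(18) -> [15, 14, 28, 15, 8, 3, 6, 18]
Final stack (bottom to top): [15, 14, 28, 15, 8, 3, 6, 18]


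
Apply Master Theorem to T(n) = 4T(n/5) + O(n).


a=4, b=5, c=1. log_5(4)=0.861 < c=1. Case 3: O(n^c) = O(n)
Complexity: O(n)


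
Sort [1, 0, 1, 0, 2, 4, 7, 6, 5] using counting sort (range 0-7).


Count array: [2, 2, 1, 0, 1, 1, 1, 1]
Reconstruct: [0, 0, 1, 1, 2, 4, 5, 6, 7]


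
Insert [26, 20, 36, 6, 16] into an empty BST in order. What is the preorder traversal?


Root = 26; build tree by BST insertion.
Preorder traversal: [26, 20, 6, 16, 36]


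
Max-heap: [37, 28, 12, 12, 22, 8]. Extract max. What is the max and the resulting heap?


Max = 37
Replace root with last, heapify down
Resulting heap: [28, 22, 12, 12, 8]


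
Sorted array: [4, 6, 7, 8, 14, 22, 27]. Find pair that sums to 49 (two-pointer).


Two pointers: lo=0, hi=6
Found pair: (22, 27) summing to 49


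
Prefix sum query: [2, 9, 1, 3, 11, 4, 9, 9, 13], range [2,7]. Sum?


Prefix sums: [0, 2, 11, 12, 15, 26, 30, 39, 48, 61]
Sum[2..7] = prefix[8] - prefix[2] = 48 - 11 = 37


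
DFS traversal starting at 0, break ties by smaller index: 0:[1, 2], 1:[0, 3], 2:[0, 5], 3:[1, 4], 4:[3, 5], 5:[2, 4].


DFS stack-based: start with [0]
Visit order: [0, 1, 3, 4, 5, 2]


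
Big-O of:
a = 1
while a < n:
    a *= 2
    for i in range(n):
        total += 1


Per nesting level: O(log n) * O(n) = O(n log n)
Complexity: O(n log n)


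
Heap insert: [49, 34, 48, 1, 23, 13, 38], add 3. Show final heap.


Append 3: [49, 34, 48, 1, 23, 13, 38, 3]
Bubble up: swap idx 7(3) with idx 3(1)
Result: [49, 34, 48, 3, 23, 13, 38, 1]


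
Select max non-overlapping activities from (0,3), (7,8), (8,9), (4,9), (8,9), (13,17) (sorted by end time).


Greedy: pick earliest-ending, then skip overlaps.
Selected (4 activities): [(0, 3), (7, 8), (8, 9), (13, 17)]


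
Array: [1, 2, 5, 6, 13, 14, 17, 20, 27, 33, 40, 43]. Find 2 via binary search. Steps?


Search for 2:
[0,11] mid=5 arr[5]=14
[0,4] mid=2 arr[2]=5
[0,1] mid=0 arr[0]=1
[1,1] mid=1 arr[1]=2
Total: 4 comparisons


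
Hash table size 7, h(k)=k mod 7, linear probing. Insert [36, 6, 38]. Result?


Insertions: 36->slot 1; 6->slot 6; 38->slot 3
Table: [None, 36, None, 38, None, None, 6]


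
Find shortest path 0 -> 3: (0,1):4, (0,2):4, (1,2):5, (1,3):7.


Dijkstra from 0:
Distances: {0: 0, 1: 4, 2: 4, 3: 11}
Shortest distance to 3 = 11, path = [0, 1, 3]


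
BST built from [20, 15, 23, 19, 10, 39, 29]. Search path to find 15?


BST root = 20
Search for 15: compare at each node
Path: [20, 15]


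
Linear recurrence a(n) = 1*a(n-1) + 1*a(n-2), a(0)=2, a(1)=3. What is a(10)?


Build bottom-up:
...a(8)=89, a(9)=144, a(10)=1*144+1*89=233


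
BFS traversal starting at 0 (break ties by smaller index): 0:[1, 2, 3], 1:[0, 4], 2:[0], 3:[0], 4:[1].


BFS queue: start with [0]
Visit order: [0, 1, 2, 3, 4]


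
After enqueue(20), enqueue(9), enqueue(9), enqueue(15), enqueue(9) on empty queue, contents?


enqueue(20) -> [20]
enqueue(9) -> [20, 9]
enqueue(9) -> [20, 9, 9]
enqueue(15) -> [20, 9, 9, 15]
enqueue(9) -> [20, 9, 9, 15, 9]
Final queue (front to back): [20, 9, 9, 15, 9]


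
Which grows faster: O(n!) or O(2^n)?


exponential grows slower than factorial
O(2^n) is asymptotically smaller; O(n!) grows faster


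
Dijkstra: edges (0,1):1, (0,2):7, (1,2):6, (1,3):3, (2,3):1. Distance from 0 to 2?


Dijkstra from 0:
Distances: {0: 0, 1: 1, 2: 5, 3: 4}
Shortest distance to 2 = 5, path = [0, 1, 3, 2]


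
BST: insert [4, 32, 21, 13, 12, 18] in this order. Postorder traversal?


Root = 4; build tree by BST insertion.
Postorder traversal: [12, 18, 13, 21, 32, 4]


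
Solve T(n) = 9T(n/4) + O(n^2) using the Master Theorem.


a=9, b=4, c=2. log_4(9)=1.585 < c=2. Case 3: O(n^c) = O(n^2)
Complexity: O(n^2)


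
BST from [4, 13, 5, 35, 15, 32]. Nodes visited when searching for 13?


BST root = 4
Search for 13: compare at each node
Path: [4, 13]


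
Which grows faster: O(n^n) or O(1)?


constant grows slower than n^n
O(1) is asymptotically smaller; O(n^n) grows faster


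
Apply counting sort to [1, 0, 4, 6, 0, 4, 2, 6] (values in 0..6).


Count array: [2, 1, 1, 0, 2, 0, 2]
Reconstruct: [0, 0, 1, 2, 4, 4, 6, 6]


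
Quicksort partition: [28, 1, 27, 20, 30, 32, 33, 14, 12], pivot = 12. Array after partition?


Elements <= 12 go left of pivot.
Result: [1, 12, 27, 20, 30, 32, 33, 14, 28], pivot at index 1


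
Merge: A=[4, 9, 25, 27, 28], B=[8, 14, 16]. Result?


Compare heads, take smaller each step.
Merged: [4, 8, 9, 14, 16, 25, 27, 28]


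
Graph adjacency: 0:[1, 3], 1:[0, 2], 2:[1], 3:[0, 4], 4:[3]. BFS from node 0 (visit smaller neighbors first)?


BFS queue: start with [0]
Visit order: [0, 1, 3, 2, 4]


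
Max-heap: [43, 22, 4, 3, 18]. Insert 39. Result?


Append 39: [43, 22, 4, 3, 18, 39]
Bubble up: swap idx 5(39) with idx 2(4)
Result: [43, 22, 39, 3, 18, 4]


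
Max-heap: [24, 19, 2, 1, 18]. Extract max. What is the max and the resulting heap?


Max = 24
Replace root with last, heapify down
Resulting heap: [19, 18, 2, 1]


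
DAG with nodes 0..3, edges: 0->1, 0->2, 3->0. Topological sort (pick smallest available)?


Kahn's algorithm, process smallest node first
Order: [3, 0, 1, 2]


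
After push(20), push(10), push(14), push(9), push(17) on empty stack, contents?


push(20) -> [20]
push(10) -> [20, 10]
push(14) -> [20, 10, 14]
push(9) -> [20, 10, 14, 9]
push(17) -> [20, 10, 14, 9, 17]
Final stack (bottom to top): [20, 10, 14, 9, 17]


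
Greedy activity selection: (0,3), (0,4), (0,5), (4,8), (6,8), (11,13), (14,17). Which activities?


Greedy: pick earliest-ending, then skip overlaps.
Selected (4 activities): [(0, 3), (4, 8), (11, 13), (14, 17)]


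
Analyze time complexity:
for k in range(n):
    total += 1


Per nesting level: O(n) = O(n)
Complexity: O(n)


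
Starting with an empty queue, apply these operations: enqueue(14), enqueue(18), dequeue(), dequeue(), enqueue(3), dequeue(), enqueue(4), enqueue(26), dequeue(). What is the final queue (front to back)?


enqueue(14) -> [14]
enqueue(18) -> [14, 18]
dequeue() returns 14 -> [18]
dequeue() returns 18 -> []
enqueue(3) -> [3]
dequeue() returns 3 -> []
enqueue(4) -> [4]
enqueue(26) -> [4, 26]
dequeue() returns 4 -> [26]
Final queue (front to back): [26]


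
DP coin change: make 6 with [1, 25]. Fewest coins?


dp[0]=0; dp[i]=1+min(dp[i-c] for c in coins)
...dp[1]=1, dp[2]=2, dp[3]=3, dp[4]=4, dp[5]=5, dp[6]=6
Minimum coins for 6 = 6


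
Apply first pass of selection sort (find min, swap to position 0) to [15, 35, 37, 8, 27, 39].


After one pass: [8, 35, 37, 15, 27, 39]


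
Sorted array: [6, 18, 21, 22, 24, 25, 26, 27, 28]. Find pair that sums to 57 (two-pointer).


Two pointers: lo=0, hi=8
No pair sums to 57


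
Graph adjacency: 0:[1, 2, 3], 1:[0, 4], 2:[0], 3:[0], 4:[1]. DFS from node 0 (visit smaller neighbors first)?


DFS stack-based: start with [0]
Visit order: [0, 1, 4, 2, 3]


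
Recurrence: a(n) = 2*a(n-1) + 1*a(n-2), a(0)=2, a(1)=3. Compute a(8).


Build bottom-up:
...a(6)=268, a(7)=647, a(8)=2*647+1*268=1562


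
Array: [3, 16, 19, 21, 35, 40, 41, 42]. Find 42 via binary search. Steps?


Search for 42:
[0,7] mid=3 arr[3]=21
[4,7] mid=5 arr[5]=40
[6,7] mid=6 arr[6]=41
[7,7] mid=7 arr[7]=42
Total: 4 comparisons


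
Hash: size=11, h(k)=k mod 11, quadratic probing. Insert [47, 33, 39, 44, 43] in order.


Insertions: 47->slot 3; 33->slot 0; 39->slot 6; 44->slot 1; 43->slot 10
Table: [33, 44, None, 47, None, None, 39, None, None, None, 43]


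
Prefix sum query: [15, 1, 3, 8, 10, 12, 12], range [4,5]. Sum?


Prefix sums: [0, 15, 16, 19, 27, 37, 49, 61]
Sum[4..5] = prefix[6] - prefix[4] = 49 - 27 = 22


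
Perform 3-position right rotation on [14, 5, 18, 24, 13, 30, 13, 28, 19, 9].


Right rotate by 3: [28, 19, 9, 14, 5, 18, 24, 13, 30, 13]


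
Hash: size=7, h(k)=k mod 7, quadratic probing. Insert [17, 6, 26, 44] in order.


Insertions: 17->slot 3; 6->slot 6; 26->slot 5; 44->slot 2
Table: [None, None, 44, 17, None, 26, 6]


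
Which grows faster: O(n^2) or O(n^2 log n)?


quadratic grows slower than n^2 log n
O(n^2) is asymptotically smaller; O(n^2 log n) grows faster


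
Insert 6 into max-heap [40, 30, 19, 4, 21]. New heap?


Append 6: [40, 30, 19, 4, 21, 6]
Bubble up: no swaps needed
Result: [40, 30, 19, 4, 21, 6]


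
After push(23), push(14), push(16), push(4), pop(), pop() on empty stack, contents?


push(23) -> [23]
push(14) -> [23, 14]
push(16) -> [23, 14, 16]
push(4) -> [23, 14, 16, 4]
pop() returns 4 -> [23, 14, 16]
pop() returns 16 -> [23, 14]
Final stack (bottom to top): [23, 14]


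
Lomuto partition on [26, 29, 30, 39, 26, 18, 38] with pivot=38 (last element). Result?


Elements <= 38 go left of pivot.
Result: [26, 29, 30, 26, 18, 38, 39], pivot at index 5


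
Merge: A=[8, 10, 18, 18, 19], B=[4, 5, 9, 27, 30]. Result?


Compare heads, take smaller each step.
Merged: [4, 5, 8, 9, 10, 18, 18, 19, 27, 30]


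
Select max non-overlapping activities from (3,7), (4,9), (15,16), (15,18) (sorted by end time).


Greedy: pick earliest-ending, then skip overlaps.
Selected (2 activities): [(3, 7), (15, 16)]


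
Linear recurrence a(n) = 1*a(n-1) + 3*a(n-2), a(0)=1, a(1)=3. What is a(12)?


Build bottom-up:
...a(10)=5001, a(11)=11526, a(12)=1*11526+3*5001=26529


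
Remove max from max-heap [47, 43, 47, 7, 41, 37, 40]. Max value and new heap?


Max = 47
Replace root with last, heapify down
Resulting heap: [47, 43, 40, 7, 41, 37]


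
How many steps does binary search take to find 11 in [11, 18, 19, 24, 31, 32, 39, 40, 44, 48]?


Search for 11:
[0,9] mid=4 arr[4]=31
[0,3] mid=1 arr[1]=18
[0,0] mid=0 arr[0]=11
Total: 3 comparisons


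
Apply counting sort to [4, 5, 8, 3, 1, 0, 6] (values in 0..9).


Count array: [1, 1, 0, 1, 1, 1, 1, 0, 1, 0]
Reconstruct: [0, 1, 3, 4, 5, 6, 8]


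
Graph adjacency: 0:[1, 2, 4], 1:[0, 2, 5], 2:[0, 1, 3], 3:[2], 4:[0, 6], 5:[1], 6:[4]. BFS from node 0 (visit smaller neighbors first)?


BFS queue: start with [0]
Visit order: [0, 1, 2, 4, 5, 3, 6]


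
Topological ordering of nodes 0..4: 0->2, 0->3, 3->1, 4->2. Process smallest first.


Kahn's algorithm, process smallest node first
Order: [0, 3, 1, 4, 2]


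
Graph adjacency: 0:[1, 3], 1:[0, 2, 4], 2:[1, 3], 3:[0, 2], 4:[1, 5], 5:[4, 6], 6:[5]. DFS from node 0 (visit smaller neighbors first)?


DFS stack-based: start with [0]
Visit order: [0, 1, 2, 3, 4, 5, 6]


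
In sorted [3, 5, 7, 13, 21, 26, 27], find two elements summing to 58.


Two pointers: lo=0, hi=6
No pair sums to 58


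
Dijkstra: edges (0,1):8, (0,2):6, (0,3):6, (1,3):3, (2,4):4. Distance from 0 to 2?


Dijkstra from 0:
Distances: {0: 0, 1: 8, 2: 6, 3: 6, 4: 10}
Shortest distance to 2 = 6, path = [0, 2]


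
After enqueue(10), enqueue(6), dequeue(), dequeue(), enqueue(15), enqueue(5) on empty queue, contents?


enqueue(10) -> [10]
enqueue(6) -> [10, 6]
dequeue() returns 10 -> [6]
dequeue() returns 6 -> []
enqueue(15) -> [15]
enqueue(5) -> [15, 5]
Final queue (front to back): [15, 5]


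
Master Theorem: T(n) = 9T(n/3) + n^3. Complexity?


a=9, b=3, c=3. log_3(9)=2 < c=3. Case 3: O(n^c) = O(n^3)
Complexity: O(n^3)


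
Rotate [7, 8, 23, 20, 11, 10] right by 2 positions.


Right rotate by 2: [11, 10, 7, 8, 23, 20]


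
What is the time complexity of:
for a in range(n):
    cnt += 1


Per nesting level: O(n) = O(n)
Complexity: O(n)


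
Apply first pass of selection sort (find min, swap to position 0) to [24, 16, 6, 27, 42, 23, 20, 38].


After one pass: [6, 16, 24, 27, 42, 23, 20, 38]


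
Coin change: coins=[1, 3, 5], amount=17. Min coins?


dp[0]=0; dp[i]=1+min(dp[i-c] for c in coins)
...dp[12]=4, dp[13]=3, dp[14]=4, dp[15]=3, dp[16]=4, dp[17]=5
Minimum coins for 17 = 5


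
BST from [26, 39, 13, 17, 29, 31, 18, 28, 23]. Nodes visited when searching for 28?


BST root = 26
Search for 28: compare at each node
Path: [26, 39, 29, 28]


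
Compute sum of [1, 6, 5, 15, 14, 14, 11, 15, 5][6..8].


Prefix sums: [0, 1, 7, 12, 27, 41, 55, 66, 81, 86]
Sum[6..8] = prefix[9] - prefix[6] = 86 - 55 = 31


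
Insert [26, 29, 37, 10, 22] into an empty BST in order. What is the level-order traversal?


Root = 26; build tree by BST insertion.
Level-Order traversal: [26, 10, 29, 22, 37]


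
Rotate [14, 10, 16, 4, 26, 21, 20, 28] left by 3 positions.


Left rotate by 3: [4, 26, 21, 20, 28, 14, 10, 16]


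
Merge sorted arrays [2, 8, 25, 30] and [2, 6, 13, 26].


Compare heads, take smaller each step.
Merged: [2, 2, 6, 8, 13, 25, 26, 30]


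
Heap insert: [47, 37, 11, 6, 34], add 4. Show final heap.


Append 4: [47, 37, 11, 6, 34, 4]
Bubble up: no swaps needed
Result: [47, 37, 11, 6, 34, 4]


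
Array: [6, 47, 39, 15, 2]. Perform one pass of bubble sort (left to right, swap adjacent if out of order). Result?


After one pass: [6, 39, 15, 2, 47]


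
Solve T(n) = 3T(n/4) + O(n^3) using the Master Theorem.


a=3, b=4, c=3. log_4(3)=0.792 < c=3. Case 3: O(n^c) = O(n^3)
Complexity: O(n^3)


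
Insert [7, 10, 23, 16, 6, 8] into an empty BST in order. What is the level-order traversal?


Root = 7; build tree by BST insertion.
Level-Order traversal: [7, 6, 10, 8, 23, 16]


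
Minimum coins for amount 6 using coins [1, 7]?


dp[0]=0; dp[i]=1+min(dp[i-c] for c in coins)
...dp[1]=1, dp[2]=2, dp[3]=3, dp[4]=4, dp[5]=5, dp[6]=6
Minimum coins for 6 = 6


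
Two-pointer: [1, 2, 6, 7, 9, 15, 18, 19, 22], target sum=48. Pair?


Two pointers: lo=0, hi=8
No pair sums to 48


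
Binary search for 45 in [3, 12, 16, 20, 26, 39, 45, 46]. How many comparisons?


Search for 45:
[0,7] mid=3 arr[3]=20
[4,7] mid=5 arr[5]=39
[6,7] mid=6 arr[6]=45
Total: 3 comparisons


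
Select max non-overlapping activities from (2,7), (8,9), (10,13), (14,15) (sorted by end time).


Greedy: pick earliest-ending, then skip overlaps.
Selected (4 activities): [(2, 7), (8, 9), (10, 13), (14, 15)]


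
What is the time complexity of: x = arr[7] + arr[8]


Analysis: constant-time operation, no loop
Complexity: O(1)


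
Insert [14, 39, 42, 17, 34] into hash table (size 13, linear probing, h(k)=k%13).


Insertions: 14->slot 1; 39->slot 0; 42->slot 3; 17->slot 4; 34->slot 8
Table: [39, 14, None, 42, 17, None, None, None, 34, None, None, None, None]


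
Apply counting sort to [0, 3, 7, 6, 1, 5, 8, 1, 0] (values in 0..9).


Count array: [2, 2, 0, 1, 0, 1, 1, 1, 1, 0]
Reconstruct: [0, 0, 1, 1, 3, 5, 6, 7, 8]


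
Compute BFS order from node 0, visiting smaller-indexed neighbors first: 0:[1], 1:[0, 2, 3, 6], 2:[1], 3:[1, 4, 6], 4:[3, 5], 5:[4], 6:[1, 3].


BFS queue: start with [0]
Visit order: [0, 1, 2, 3, 6, 4, 5]


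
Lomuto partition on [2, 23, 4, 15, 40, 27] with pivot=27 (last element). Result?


Elements <= 27 go left of pivot.
Result: [2, 23, 4, 15, 27, 40], pivot at index 4


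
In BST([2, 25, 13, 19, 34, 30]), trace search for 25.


BST root = 2
Search for 25: compare at each node
Path: [2, 25]


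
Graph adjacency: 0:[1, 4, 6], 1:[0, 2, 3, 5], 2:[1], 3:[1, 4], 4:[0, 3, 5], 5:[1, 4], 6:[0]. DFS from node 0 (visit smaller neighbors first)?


DFS stack-based: start with [0]
Visit order: [0, 1, 2, 3, 4, 5, 6]
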